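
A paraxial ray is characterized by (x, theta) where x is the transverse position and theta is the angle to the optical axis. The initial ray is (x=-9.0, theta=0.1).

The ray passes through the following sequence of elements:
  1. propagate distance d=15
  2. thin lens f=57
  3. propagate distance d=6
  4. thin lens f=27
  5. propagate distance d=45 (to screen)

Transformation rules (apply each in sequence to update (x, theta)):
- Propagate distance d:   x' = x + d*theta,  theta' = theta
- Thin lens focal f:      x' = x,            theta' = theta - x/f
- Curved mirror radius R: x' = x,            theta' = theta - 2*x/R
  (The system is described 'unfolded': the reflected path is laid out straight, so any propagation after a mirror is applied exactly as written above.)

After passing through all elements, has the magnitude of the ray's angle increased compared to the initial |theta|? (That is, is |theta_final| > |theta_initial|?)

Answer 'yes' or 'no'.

Answer: yes

Derivation:
Initial: x=-9.0000 theta=0.1000
After 1 (propagate distance d=15): x=-7.5000 theta=0.1000
After 2 (thin lens f=57): x=-7.5000 theta=22/95 (≈0.2316)
After 3 (propagate distance d=6): x=-1161/190 (≈-6.1105) theta=22/95 (≈0.2316)
After 4 (thin lens f=27): x=-1161/190 (≈-6.1105) theta=87/190 (≈0.4579)
After 5 (propagate distance d=45 (to screen)): x=1377/95 (≈14.4947) theta=87/190 (≈0.4579)
|theta_initial|=0.1000 |theta_final|=87/190 (≈0.4579) -> increased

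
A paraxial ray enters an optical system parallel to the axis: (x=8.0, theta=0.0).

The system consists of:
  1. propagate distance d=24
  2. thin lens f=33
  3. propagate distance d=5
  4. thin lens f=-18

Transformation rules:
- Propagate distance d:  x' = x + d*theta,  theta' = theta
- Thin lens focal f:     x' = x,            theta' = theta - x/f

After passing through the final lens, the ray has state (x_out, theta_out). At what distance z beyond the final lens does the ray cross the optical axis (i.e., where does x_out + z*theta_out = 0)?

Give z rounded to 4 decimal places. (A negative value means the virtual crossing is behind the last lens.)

Initial: x=8.0000 theta=0.0000
After 1 (propagate distance d=24): x=8.0000 theta=0.0000
After 2 (thin lens f=33): x=8.0000 theta=-8/33 (≈-0.2424)
After 3 (propagate distance d=5): x=224/33 (≈6.7879) theta=-8/33 (≈-0.2424)
After 4 (thin lens f=-18): x=224/33 (≈6.7879) theta=40/297 (≈0.1347)
z_focus = -x_out/theta_out = -(224/33)/(40/297) = -50.4000
Rounded to 4 decimal places: z = -50.4000

Answer: -50.4000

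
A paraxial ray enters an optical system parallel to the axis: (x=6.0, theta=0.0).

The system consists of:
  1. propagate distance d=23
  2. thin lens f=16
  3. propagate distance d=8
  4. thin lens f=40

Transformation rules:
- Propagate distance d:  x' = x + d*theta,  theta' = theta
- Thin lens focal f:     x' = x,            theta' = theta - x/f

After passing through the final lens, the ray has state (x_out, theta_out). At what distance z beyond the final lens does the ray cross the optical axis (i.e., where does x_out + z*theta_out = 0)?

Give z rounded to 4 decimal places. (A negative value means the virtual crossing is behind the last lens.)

Initial: x=6.0000 theta=0.0000
After 1 (propagate distance d=23): x=6.0000 theta=0.0000
After 2 (thin lens f=16): x=6.0000 theta=-0.3750
After 3 (propagate distance d=8): x=3.0000 theta=-0.3750
After 4 (thin lens f=40): x=3.0000 theta=-0.4500
z_focus = -x_out/theta_out = -(3.0000)/(-0.4500) = 20/3 ≈ 6.6667
Rounded to 4 decimal places: z = 6.6667

Answer: 6.6667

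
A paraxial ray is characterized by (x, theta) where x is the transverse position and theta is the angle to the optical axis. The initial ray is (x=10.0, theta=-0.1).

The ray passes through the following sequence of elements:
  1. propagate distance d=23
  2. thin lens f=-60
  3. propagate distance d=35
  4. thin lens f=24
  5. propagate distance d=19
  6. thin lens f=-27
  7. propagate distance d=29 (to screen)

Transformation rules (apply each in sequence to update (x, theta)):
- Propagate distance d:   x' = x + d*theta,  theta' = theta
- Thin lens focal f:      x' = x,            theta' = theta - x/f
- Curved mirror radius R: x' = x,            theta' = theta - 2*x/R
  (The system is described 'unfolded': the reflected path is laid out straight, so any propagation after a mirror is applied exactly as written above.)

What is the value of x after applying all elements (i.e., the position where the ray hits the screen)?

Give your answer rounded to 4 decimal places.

Answer: -4.8086

Derivation:
Initial: x=10.0000 theta=-0.1000
After 1 (propagate distance d=23): x=7.7000 theta=-0.1000
After 2 (thin lens f=-60): x=7.7000 theta=17/600 (≈0.0283)
After 3 (propagate distance d=35): x=1043/120 (≈8.6917) theta=17/600 (≈0.0283)
After 4 (thin lens f=24): x=1043/120 (≈8.6917) theta=-4807/14400 (≈-0.3338)
After 5 (propagate distance d=19): x=33827/14400 (≈2.3491) theta=-4807/14400 (≈-0.3338)
After 6 (thin lens f=-27): x=33827/14400 (≈2.3491) theta=-47981/194400 (≈-0.2468)
After 7 (propagate distance d=29 (to screen)): x=-1869569/388800 (≈-4.8086) theta=-47981/194400 (≈-0.2468)
Rounded to 4 decimal places: x = -4.8086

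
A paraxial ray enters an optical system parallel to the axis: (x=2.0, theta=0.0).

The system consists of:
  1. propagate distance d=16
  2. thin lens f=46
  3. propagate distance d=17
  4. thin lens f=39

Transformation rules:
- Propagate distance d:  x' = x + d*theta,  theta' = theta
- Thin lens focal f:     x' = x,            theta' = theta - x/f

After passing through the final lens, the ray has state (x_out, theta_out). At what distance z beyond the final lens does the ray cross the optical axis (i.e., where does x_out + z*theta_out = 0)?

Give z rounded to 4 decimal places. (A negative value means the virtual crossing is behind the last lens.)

Answer: 16.6324

Derivation:
Initial: x=2.0000 theta=0.0000
After 1 (propagate distance d=16): x=2.0000 theta=0.0000
After 2 (thin lens f=46): x=2.0000 theta=-1/23 (≈-0.0435)
After 3 (propagate distance d=17): x=29/23 (≈1.2609) theta=-1/23 (≈-0.0435)
After 4 (thin lens f=39): x=29/23 (≈1.2609) theta=-68/897 (≈-0.0758)
z_focus = -x_out/theta_out = -(29/23)/(-68/897) = 1131/68 ≈ 16.6324
Rounded to 4 decimal places: z = 16.6324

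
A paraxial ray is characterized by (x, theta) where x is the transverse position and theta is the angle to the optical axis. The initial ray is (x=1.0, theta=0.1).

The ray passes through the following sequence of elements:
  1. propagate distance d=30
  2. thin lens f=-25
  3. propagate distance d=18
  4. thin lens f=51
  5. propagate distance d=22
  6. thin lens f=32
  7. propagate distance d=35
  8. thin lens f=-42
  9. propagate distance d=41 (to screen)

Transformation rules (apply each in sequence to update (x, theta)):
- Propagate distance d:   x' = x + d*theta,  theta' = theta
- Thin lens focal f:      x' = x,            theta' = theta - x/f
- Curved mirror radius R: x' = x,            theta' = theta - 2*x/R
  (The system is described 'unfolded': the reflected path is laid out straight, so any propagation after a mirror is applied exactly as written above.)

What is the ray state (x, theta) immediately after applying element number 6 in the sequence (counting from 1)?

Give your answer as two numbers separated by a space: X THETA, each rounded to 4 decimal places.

Answer: 10.6557 -0.2432

Derivation:
Initial: x=1.0000 theta=0.1000
After 1 (propagate distance d=30): x=4.0000 theta=0.1000
After 2 (thin lens f=-25): x=4.0000 theta=0.2600
After 3 (propagate distance d=18): x=8.6800 theta=0.2600
After 4 (thin lens f=51): x=8.6800 theta=229/2550 (≈0.0898)
After 5 (propagate distance d=22): x=13586/1275 (≈10.6557) theta=229/2550 (≈0.0898)
After 6 (thin lens f=32): x=13586/1275 (≈10.6557) theta=-4961/20400 (≈-0.2432)
Rounded to 4 decimal places: x = 10.6557, theta = -0.2432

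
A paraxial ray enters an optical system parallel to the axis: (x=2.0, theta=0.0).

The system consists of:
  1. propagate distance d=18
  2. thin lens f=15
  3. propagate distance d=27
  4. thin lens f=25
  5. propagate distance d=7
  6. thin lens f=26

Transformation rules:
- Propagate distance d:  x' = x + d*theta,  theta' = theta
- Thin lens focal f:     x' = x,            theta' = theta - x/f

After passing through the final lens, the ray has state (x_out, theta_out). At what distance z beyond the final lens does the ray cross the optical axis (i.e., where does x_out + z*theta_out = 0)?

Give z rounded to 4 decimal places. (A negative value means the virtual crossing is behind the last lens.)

Initial: x=2.0000 theta=0.0000
After 1 (propagate distance d=18): x=2.0000 theta=0.0000
After 2 (thin lens f=15): x=2.0000 theta=-2/15 (≈-0.1333)
After 3 (propagate distance d=27): x=-1.6000 theta=-2/15 (≈-0.1333)
After 4 (thin lens f=25): x=-1.6000 theta=-26/375 (≈-0.0693)
After 5 (propagate distance d=7): x=-782/375 (≈-2.0853) theta=-26/375 (≈-0.0693)
After 6 (thin lens f=26): x=-782/375 (≈-2.0853) theta=53/4875 (≈0.0109)
z_focus = -x_out/theta_out = -(-782/375)/(53/4875) = 10166/53 ≈ 191.8113
Rounded to 4 decimal places: z = 191.8113

Answer: 191.8113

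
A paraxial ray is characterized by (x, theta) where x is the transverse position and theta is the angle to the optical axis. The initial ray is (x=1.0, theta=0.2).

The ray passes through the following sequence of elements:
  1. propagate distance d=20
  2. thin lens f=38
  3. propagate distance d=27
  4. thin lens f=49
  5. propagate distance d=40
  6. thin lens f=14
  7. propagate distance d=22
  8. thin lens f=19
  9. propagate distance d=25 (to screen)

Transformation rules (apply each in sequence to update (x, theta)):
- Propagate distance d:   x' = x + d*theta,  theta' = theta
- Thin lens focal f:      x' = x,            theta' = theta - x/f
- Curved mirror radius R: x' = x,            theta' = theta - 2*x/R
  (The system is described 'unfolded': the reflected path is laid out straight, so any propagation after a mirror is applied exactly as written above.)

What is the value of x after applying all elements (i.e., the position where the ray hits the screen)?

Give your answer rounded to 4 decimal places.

Initial: x=1.0000 theta=0.2000
After 1 (propagate distance d=20): x=5.0000 theta=0.2000
After 2 (thin lens f=38): x=5.0000 theta=13/190 (≈0.0684)
After 3 (propagate distance d=27): x=1301/190 (≈6.8474) theta=13/190 (≈0.0684)
After 4 (thin lens f=49): x=1301/190 (≈6.8474) theta=-332/4655 (≈-0.0713)
After 5 (propagate distance d=40): x=37189/9310 (≈3.9945) theta=-332/4655 (≈-0.0713)
After 6 (thin lens f=14): x=37189/9310 (≈3.9945) theta=-9297/26068 (≈-0.3566)
After 7 (propagate distance d=22): x=-125506/32585 (≈-3.8516) theta=-9297/26068 (≈-0.3566)
After 8 (thin lens f=19): x=-125506/32585 (≈-3.8516) theta=-381191/2476460 (≈-0.1539)
After 9 (propagate distance d=25 (to screen)): x=-2724033/353780 (≈-7.6998) theta=-381191/2476460 (≈-0.1539)
Rounded to 4 decimal places: x = -7.6998

Answer: -7.6998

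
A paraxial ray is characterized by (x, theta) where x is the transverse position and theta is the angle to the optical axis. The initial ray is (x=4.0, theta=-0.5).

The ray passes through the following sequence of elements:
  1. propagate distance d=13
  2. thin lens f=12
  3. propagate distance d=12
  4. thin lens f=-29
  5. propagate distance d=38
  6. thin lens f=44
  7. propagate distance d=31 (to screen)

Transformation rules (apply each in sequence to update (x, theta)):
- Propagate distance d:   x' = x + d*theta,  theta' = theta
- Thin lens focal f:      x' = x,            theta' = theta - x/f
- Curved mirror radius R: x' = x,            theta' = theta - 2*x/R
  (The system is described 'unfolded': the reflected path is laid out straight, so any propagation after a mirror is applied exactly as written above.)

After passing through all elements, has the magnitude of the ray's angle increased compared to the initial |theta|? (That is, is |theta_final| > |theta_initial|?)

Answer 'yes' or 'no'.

Initial: x=4.0000 theta=-0.5000
After 1 (propagate distance d=13): x=-2.5000 theta=-0.5000
After 2 (thin lens f=12): x=-2.5000 theta=-7/24 (≈-0.2917)
After 3 (propagate distance d=12): x=-6.0000 theta=-7/24 (≈-0.2917)
After 4 (thin lens f=-29): x=-6.0000 theta=-347/696 (≈-0.4986)
After 5 (propagate distance d=38): x=-8681/348 (≈-24.9454) theta=-347/696 (≈-0.4986)
After 6 (thin lens f=44): x=-8681/348 (≈-24.9454) theta=349/5104 (≈0.0684)
After 7 (propagate distance d=31 (to screen)): x=-349507/15312 (≈-22.8257) theta=349/5104 (≈0.0684)
|theta_initial|=0.5000 |theta_final|=349/5104 (≈0.0684) -> not increased

Answer: no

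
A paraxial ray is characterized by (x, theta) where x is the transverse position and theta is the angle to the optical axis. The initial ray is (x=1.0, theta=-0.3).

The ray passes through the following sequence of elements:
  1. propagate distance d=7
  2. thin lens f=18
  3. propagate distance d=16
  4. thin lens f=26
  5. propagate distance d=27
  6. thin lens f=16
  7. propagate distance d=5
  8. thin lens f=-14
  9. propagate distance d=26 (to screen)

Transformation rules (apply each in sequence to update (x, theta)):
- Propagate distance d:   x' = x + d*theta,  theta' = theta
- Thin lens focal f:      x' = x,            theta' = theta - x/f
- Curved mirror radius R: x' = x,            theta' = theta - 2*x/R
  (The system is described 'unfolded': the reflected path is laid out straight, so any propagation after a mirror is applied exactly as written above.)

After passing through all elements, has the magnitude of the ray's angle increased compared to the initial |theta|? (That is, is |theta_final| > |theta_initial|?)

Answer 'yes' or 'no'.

Answer: no

Derivation:
Initial: x=1.0000 theta=-0.3000
After 1 (propagate distance d=7): x=-1.1000 theta=-0.3000
After 2 (thin lens f=18): x=-1.1000 theta=-43/180 (≈-0.2389)
After 3 (propagate distance d=16): x=-443/90 (≈-4.9222) theta=-43/180 (≈-0.2389)
After 4 (thin lens f=26): x=-443/90 (≈-4.9222) theta=-29/585 (≈-0.0496)
After 5 (propagate distance d=27): x=-1465/234 (≈-6.2607) theta=-29/585 (≈-0.0496)
After 6 (thin lens f=16): x=-1465/234 (≈-6.2607) theta=6397/18720 (≈0.3417)
After 7 (propagate distance d=5): x=-437/96 (≈-4.5521) theta=6397/18720 (≈0.3417)
After 8 (thin lens f=-14): x=-437/96 (≈-4.5521) theta=4343/262080 (≈0.0166)
After 9 (propagate distance d=26 (to screen)): x=-20771/5040 (≈-4.1212) theta=4343/262080 (≈0.0166)
|theta_initial|=0.3000 |theta_final|=4343/262080 (≈0.0166) -> not increased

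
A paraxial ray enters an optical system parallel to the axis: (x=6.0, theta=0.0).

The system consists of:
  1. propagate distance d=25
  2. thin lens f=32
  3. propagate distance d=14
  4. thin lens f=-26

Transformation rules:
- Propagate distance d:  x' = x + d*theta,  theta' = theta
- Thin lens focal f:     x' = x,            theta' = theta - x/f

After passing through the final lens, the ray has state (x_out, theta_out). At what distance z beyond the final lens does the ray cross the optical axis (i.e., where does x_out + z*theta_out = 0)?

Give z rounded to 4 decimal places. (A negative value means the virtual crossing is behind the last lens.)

Initial: x=6.0000 theta=0.0000
After 1 (propagate distance d=25): x=6.0000 theta=0.0000
After 2 (thin lens f=32): x=6.0000 theta=-0.1875
After 3 (propagate distance d=14): x=3.3750 theta=-0.1875
After 4 (thin lens f=-26): x=3.3750 theta=-3/52 (≈-0.0577)
z_focus = -x_out/theta_out = -(3.3750)/(-3/52) = 58.5000
Rounded to 4 decimal places: z = 58.5000

Answer: 58.5000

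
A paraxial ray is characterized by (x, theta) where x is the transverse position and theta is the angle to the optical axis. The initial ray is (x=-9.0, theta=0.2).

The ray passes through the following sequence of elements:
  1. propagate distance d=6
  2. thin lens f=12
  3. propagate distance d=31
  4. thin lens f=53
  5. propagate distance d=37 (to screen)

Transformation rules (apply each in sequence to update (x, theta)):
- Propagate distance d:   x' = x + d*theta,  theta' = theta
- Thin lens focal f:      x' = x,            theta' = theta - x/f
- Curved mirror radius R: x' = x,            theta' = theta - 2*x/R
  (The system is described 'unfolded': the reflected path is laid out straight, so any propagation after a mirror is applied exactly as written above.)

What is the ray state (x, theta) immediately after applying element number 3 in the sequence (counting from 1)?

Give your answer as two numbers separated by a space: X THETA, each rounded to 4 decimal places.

Answer: 18.5500 0.8500

Derivation:
Initial: x=-9.0000 theta=0.2000
After 1 (propagate distance d=6): x=-7.8000 theta=0.2000
After 2 (thin lens f=12): x=-7.8000 theta=0.8500
After 3 (propagate distance d=31): x=18.5500 theta=0.8500
Rounded to 4 decimal places: x = 18.5500, theta = 0.8500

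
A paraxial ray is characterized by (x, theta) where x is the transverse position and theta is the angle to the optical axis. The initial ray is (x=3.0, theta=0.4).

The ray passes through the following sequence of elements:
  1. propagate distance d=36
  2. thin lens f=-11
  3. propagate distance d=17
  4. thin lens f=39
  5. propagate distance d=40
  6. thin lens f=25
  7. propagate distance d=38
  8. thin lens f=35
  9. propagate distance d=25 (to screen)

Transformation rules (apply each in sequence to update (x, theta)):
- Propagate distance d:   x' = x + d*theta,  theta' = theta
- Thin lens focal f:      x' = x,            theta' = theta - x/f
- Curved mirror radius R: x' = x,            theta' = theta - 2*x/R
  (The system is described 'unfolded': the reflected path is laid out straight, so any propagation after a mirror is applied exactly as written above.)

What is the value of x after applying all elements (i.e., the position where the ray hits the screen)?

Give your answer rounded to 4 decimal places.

Initial: x=3.0000 theta=0.4000
After 1 (propagate distance d=36): x=17.4000 theta=0.4000
After 2 (thin lens f=-11): x=17.4000 theta=109/55 (≈1.9818)
After 3 (propagate distance d=17): x=562/11 (≈51.0909) theta=109/55 (≈1.9818)
After 4 (thin lens f=39): x=562/11 (≈51.0909) theta=131/195 (≈0.6718)
After 5 (propagate distance d=40): x=33446/429 (≈77.9627) theta=131/195 (≈0.6718)
After 6 (thin lens f=25): x=33446/429 (≈77.9627) theta=-8747/3575 (≈-2.4467)
After 7 (propagate distance d=38): x=-161008/10725 (≈-15.0124) theta=-8747/3575 (≈-2.4467)
After 8 (thin lens f=35): x=-161008/10725 (≈-15.0124) theta=-68857/34125 (≈-2.0178)
After 9 (propagate distance d=25 (to screen)): x=-4914191/75075 (≈-65.4571) theta=-68857/34125 (≈-2.0178)
Rounded to 4 decimal places: x = -65.4571

Answer: -65.4571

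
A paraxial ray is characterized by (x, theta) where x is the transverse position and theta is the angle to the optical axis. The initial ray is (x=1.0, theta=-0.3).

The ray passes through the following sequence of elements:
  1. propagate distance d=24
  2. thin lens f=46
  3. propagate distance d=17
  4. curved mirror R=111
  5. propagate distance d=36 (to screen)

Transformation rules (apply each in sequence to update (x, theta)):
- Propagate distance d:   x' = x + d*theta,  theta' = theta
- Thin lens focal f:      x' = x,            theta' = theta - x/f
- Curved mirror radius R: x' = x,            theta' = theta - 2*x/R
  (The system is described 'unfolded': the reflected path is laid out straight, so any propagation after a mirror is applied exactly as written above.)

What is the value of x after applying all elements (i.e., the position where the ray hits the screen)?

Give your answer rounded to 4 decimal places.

Answer: -9.1130

Derivation:
Initial: x=1.0000 theta=-0.3000
After 1 (propagate distance d=24): x=-6.2000 theta=-0.3000
After 2 (thin lens f=46): x=-6.2000 theta=-19/115 (≈-0.1652)
After 3 (propagate distance d=17): x=-1036/115 (≈-9.0087) theta=-19/115 (≈-0.1652)
After 4 (curved mirror R=111): x=-1036/115 (≈-9.0087) theta=-1/345 (≈-0.0029)
After 5 (propagate distance d=36 (to screen)): x=-1048/115 (≈-9.1130) theta=-1/345 (≈-0.0029)
Rounded to 4 decimal places: x = -9.1130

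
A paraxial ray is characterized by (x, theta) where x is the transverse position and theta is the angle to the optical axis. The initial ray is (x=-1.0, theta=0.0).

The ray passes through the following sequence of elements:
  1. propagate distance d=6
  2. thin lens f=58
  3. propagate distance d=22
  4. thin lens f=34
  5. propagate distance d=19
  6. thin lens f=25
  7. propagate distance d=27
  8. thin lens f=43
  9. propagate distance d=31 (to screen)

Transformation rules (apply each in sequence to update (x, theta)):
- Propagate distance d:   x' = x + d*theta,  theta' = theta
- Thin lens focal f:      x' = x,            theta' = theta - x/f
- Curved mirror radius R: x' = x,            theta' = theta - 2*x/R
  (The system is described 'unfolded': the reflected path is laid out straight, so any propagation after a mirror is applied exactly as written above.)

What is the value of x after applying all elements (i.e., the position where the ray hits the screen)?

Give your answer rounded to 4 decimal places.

Initial: x=-1.0000 theta=0.0000
After 1 (propagate distance d=6): x=-1.0000 theta=0.0000
After 2 (thin lens f=58): x=-1.0000 theta=1/58 (≈0.0172)
After 3 (propagate distance d=22): x=-18/29 (≈-0.6207) theta=1/58 (≈0.0172)
After 4 (thin lens f=34): x=-18/29 (≈-0.6207) theta=35/986 (≈0.0355)
After 5 (propagate distance d=19): x=53/986 (≈0.0538) theta=35/986 (≈0.0355)
After 6 (thin lens f=25): x=53/986 (≈0.0538) theta=411/12325 (≈0.0333)
After 7 (propagate distance d=27): x=811/850 (≈0.9541) theta=411/12325 (≈0.0333)
After 8 (thin lens f=43): x=811/850 (≈0.9541) theta=11827/1059950 (≈0.0112)
After 9 (propagate distance d=31 (to screen)): x=688977/529975 (≈1.3000) theta=11827/1059950 (≈0.0112)
Rounded to 4 decimal places: x = 1.3000

Answer: 1.3000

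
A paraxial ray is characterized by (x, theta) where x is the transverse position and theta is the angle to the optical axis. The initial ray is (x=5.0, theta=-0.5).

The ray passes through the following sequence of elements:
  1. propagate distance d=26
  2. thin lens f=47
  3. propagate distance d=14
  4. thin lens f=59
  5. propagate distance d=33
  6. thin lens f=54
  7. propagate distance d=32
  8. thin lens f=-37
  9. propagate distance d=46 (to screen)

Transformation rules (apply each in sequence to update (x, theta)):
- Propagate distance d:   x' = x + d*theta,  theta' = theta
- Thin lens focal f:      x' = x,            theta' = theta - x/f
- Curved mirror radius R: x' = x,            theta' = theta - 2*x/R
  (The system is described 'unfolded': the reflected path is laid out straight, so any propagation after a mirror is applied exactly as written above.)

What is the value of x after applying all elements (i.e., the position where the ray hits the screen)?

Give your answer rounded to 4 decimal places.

Answer: -14.6763

Derivation:
Initial: x=5.0000 theta=-0.5000
After 1 (propagate distance d=26): x=-8.0000 theta=-0.5000
After 2 (thin lens f=47): x=-8.0000 theta=-31/94 (≈-0.3298)
After 3 (propagate distance d=14): x=-593/47 (≈-12.6170) theta=-31/94 (≈-0.3298)
After 4 (thin lens f=59): x=-593/47 (≈-12.6170) theta=-643/5546 (≈-0.1159)
After 5 (propagate distance d=33): x=-91193/5546 (≈-16.4430) theta=-643/5546 (≈-0.1159)
After 6 (thin lens f=54): x=-91193/5546 (≈-16.4430) theta=56471/299484 (≈0.1886)
After 7 (propagate distance d=32): x=-1558675/149742 (≈-10.4091) theta=56471/299484 (≈0.1886)
After 8 (thin lens f=-37): x=-1558675/149742 (≈-10.4091) theta=-342641/3693636 (≈-0.0928)
After 9 (propagate distance d=46 (to screen)): x=-40656602/2770227 (≈-14.6763) theta=-342641/3693636 (≈-0.0928)
Rounded to 4 decimal places: x = -14.6763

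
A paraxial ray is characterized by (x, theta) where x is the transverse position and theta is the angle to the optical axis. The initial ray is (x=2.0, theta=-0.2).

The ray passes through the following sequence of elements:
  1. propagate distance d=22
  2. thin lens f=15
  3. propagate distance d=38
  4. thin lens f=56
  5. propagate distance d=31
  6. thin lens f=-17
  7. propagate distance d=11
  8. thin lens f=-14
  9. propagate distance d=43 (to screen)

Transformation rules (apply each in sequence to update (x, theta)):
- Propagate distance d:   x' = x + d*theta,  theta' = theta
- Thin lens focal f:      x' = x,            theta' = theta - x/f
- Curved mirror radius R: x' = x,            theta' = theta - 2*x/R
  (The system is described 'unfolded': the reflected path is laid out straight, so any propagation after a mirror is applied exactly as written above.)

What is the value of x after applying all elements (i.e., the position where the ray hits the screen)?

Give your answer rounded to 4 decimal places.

Answer: -24.9800

Derivation:
Initial: x=2.0000 theta=-0.2000
After 1 (propagate distance d=22): x=-2.4000 theta=-0.2000
After 2 (thin lens f=15): x=-2.4000 theta=-0.0400
After 3 (propagate distance d=38): x=-3.9200 theta=-0.0400
After 4 (thin lens f=56): x=-3.9200 theta=0.0300
After 5 (propagate distance d=31): x=-2.9900 theta=0.0300
After 6 (thin lens f=-17): x=-2.9900 theta=-62/425 (≈-0.1459)
After 7 (propagate distance d=11): x=-7811/1700 (≈-4.5947) theta=-62/425 (≈-0.1459)
After 8 (thin lens f=-14): x=-7811/1700 (≈-4.5947) theta=-11283/23800 (≈-0.4741)
After 9 (propagate distance d=43 (to screen)): x=-594523/23800 (≈-24.9800) theta=-11283/23800 (≈-0.4741)
Rounded to 4 decimal places: x = -24.9800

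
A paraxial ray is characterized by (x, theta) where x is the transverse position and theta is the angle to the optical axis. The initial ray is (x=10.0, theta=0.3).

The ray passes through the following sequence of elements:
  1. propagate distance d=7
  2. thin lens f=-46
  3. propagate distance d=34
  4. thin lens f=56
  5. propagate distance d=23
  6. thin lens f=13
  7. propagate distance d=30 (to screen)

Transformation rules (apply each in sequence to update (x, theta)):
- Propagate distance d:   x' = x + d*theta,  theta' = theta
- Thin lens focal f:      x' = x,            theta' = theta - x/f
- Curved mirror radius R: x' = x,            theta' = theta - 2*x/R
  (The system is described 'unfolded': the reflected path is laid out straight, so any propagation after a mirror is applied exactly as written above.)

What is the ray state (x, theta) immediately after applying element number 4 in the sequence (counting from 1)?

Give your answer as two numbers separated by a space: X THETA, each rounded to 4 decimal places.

Initial: x=10.0000 theta=0.3000
After 1 (propagate distance d=7): x=12.1000 theta=0.3000
After 2 (thin lens f=-46): x=12.1000 theta=259/460 (≈0.5630)
After 3 (propagate distance d=34): x=3593/115 (≈31.2435) theta=259/460 (≈0.5630)
After 4 (thin lens f=56): x=3593/115 (≈31.2435) theta=33/6440 (≈0.0051)
Rounded to 4 decimal places: x = 31.2435, theta = 0.0051

Answer: 31.2435 0.0051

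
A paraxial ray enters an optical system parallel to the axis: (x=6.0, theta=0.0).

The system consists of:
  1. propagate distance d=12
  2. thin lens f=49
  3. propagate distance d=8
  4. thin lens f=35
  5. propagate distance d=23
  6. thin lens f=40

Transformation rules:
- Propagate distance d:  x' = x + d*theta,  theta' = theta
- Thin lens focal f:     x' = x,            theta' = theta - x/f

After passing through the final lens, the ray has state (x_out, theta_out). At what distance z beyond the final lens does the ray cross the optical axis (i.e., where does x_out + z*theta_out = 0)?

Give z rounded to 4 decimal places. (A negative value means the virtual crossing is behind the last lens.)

Initial: x=6.0000 theta=0.0000
After 1 (propagate distance d=12): x=6.0000 theta=0.0000
After 2 (thin lens f=49): x=6.0000 theta=-6/49 (≈-0.1224)
After 3 (propagate distance d=8): x=246/49 (≈5.0204) theta=-6/49 (≈-0.1224)
After 4 (thin lens f=35): x=246/49 (≈5.0204) theta=-456/1715 (≈-0.2659)
After 5 (propagate distance d=23): x=-1878/1715 (≈-1.0950) theta=-456/1715 (≈-0.2659)
After 6 (thin lens f=40): x=-1878/1715 (≈-1.0950) theta=-8181/34300 (≈-0.2385)
z_focus = -x_out/theta_out = -(-1878/1715)/(-8181/34300) = -12520/2727 ≈ -4.5911
Rounded to 4 decimal places: z = -4.5911

Answer: -4.5911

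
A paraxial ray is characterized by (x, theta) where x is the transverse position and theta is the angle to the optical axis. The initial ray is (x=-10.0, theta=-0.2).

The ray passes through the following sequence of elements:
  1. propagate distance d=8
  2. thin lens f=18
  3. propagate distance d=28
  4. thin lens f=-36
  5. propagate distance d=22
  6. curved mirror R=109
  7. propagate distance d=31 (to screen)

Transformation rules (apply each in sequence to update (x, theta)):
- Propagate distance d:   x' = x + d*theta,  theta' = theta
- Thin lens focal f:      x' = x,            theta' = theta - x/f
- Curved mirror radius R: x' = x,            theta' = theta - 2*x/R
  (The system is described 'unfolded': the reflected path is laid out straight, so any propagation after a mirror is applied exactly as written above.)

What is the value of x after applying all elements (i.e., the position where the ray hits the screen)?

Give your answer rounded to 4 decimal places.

Initial: x=-10.0000 theta=-0.2000
After 1 (propagate distance d=8): x=-11.6000 theta=-0.2000
After 2 (thin lens f=18): x=-11.6000 theta=4/9 (≈0.4444)
After 3 (propagate distance d=28): x=38/45 (≈0.8444) theta=4/9 (≈0.4444)
After 4 (thin lens f=-36): x=38/45 (≈0.8444) theta=379/810 (≈0.4679)
After 5 (propagate distance d=22): x=4511/405 (≈11.1383) theta=379/810 (≈0.4679)
After 6 (curved mirror R=109): x=4511/405 (≈11.1383) theta=23267/88290 (≈0.2635)
After 7 (propagate distance d=31 (to screen)): x=113645/5886 (≈19.3077) theta=23267/88290 (≈0.2635)
Rounded to 4 decimal places: x = 19.3077

Answer: 19.3077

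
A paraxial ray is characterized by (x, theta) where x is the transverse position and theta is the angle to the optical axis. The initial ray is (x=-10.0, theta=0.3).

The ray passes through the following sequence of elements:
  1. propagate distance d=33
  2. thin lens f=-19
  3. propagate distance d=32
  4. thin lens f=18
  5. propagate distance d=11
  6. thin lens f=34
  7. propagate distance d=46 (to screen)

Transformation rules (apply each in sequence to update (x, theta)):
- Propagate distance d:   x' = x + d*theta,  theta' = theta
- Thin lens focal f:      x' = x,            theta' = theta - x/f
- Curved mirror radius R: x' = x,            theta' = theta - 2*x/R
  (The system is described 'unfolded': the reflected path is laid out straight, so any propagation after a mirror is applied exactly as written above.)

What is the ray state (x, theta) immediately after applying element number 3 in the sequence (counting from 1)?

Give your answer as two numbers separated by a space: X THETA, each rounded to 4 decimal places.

Initial: x=-10.0000 theta=0.3000
After 1 (propagate distance d=33): x=-0.1000 theta=0.3000
After 2 (thin lens f=-19): x=-0.1000 theta=28/95 (≈0.2947)
After 3 (propagate distance d=32): x=1773/190 (≈9.3316) theta=28/95 (≈0.2947)
Rounded to 4 decimal places: x = 9.3316, theta = 0.2947

Answer: 9.3316 0.2947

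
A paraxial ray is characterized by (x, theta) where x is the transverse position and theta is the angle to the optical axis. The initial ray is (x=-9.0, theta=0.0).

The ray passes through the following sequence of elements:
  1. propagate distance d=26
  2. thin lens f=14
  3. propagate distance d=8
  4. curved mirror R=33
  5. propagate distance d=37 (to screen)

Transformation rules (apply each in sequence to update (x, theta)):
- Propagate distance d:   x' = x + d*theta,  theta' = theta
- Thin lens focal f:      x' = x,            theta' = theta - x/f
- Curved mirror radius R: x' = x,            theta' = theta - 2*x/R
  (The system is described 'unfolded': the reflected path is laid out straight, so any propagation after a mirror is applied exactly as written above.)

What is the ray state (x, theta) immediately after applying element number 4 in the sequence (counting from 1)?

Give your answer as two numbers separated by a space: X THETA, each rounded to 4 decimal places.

Initial: x=-9.0000 theta=0.0000
After 1 (propagate distance d=26): x=-9.0000 theta=0.0000
After 2 (thin lens f=14): x=-9.0000 theta=9/14 (≈0.6429)
After 3 (propagate distance d=8): x=-27/7 (≈-3.8571) theta=9/14 (≈0.6429)
After 4 (curved mirror R=33): x=-27/7 (≈-3.8571) theta=135/154 (≈0.8766)
Rounded to 4 decimal places: x = -3.8571, theta = 0.8766

Answer: -3.8571 0.8766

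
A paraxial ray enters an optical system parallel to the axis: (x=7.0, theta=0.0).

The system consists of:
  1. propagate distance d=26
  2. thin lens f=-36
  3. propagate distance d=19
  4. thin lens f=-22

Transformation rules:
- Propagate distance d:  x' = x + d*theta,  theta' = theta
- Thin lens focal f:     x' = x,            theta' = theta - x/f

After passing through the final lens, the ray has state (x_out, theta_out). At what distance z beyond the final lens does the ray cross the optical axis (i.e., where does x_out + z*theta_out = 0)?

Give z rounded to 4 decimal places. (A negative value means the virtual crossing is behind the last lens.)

Initial: x=7.0000 theta=0.0000
After 1 (propagate distance d=26): x=7.0000 theta=0.0000
After 2 (thin lens f=-36): x=7.0000 theta=7/36 (≈0.1944)
After 3 (propagate distance d=19): x=385/36 (≈10.6944) theta=7/36 (≈0.1944)
After 4 (thin lens f=-22): x=385/36 (≈10.6944) theta=49/72 (≈0.6806)
z_focus = -x_out/theta_out = -(385/36)/(49/72) = -110/7 ≈ -15.7143
Rounded to 4 decimal places: z = -15.7143

Answer: -15.7143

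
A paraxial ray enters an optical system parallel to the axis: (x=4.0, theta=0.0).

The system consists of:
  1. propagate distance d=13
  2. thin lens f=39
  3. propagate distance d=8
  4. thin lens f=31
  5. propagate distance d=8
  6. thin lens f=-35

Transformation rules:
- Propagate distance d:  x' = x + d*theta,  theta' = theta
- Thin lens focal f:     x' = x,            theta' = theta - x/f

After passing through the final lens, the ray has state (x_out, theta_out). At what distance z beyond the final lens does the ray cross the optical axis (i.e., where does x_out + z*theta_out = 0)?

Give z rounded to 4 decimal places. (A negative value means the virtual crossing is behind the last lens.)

Initial: x=4.0000 theta=0.0000
After 1 (propagate distance d=13): x=4.0000 theta=0.0000
After 2 (thin lens f=39): x=4.0000 theta=-4/39 (≈-0.1026)
After 3 (propagate distance d=8): x=124/39 (≈3.1795) theta=-4/39 (≈-0.1026)
After 4 (thin lens f=31): x=124/39 (≈3.1795) theta=-8/39 (≈-0.2051)
After 5 (propagate distance d=8): x=20/13 (≈1.5385) theta=-8/39 (≈-0.2051)
After 6 (thin lens f=-35): x=20/13 (≈1.5385) theta=-44/273 (≈-0.1612)
z_focus = -x_out/theta_out = -(20/13)/(-44/273) = 105/11 ≈ 9.5455
Rounded to 4 decimal places: z = 9.5455

Answer: 9.5455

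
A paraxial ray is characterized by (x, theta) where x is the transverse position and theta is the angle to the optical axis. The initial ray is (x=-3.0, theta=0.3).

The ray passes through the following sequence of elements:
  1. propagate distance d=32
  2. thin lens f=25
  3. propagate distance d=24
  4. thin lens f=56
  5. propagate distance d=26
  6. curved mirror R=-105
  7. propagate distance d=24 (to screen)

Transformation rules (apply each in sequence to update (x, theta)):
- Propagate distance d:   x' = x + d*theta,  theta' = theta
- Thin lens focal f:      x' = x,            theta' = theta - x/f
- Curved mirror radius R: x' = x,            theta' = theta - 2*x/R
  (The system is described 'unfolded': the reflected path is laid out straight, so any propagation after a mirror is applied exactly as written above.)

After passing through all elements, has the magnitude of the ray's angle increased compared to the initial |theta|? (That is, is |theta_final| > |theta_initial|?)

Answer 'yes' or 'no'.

Initial: x=-3.0000 theta=0.3000
After 1 (propagate distance d=32): x=6.6000 theta=0.3000
After 2 (thin lens f=25): x=6.6000 theta=0.0360
After 3 (propagate distance d=24): x=7.4640 theta=0.0360
After 4 (thin lens f=56): x=7.4640 theta=-681/7000 (≈-0.0973)
After 5 (propagate distance d=26): x=17271/3500 (≈4.9346) theta=-681/7000 (≈-0.0973)
After 6 (curved mirror R=-105): x=17271/3500 (≈4.9346) theta=-807/245000 (≈-0.0033)
After 7 (propagate distance d=24 (to screen)): x=594801/122500 (≈4.8555) theta=-807/245000 (≈-0.0033)
|theta_initial|=0.3000 |theta_final|=807/245000 (≈0.0033) -> not increased

Answer: no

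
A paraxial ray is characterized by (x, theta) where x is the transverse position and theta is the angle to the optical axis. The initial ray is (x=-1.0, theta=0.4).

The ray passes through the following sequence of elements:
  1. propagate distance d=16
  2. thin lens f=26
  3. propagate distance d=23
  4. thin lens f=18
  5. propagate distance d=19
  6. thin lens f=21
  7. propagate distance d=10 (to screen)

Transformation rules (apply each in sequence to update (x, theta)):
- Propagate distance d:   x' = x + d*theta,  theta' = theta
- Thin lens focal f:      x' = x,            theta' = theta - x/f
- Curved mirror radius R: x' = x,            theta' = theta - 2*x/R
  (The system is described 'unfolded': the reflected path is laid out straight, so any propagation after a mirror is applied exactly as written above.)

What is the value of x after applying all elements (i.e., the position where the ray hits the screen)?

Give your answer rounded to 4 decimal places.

Initial: x=-1.0000 theta=0.4000
After 1 (propagate distance d=16): x=5.4000 theta=0.4000
After 2 (thin lens f=26): x=5.4000 theta=5/26 (≈0.1923)
After 3 (propagate distance d=23): x=1277/130 (≈9.8231) theta=5/26 (≈0.1923)
After 4 (thin lens f=18): x=1277/130 (≈9.8231) theta=-827/2340 (≈-0.3534)
After 5 (propagate distance d=19): x=7273/2340 (≈3.1081) theta=-827/2340 (≈-0.3534)
After 6 (thin lens f=21): x=7273/2340 (≈3.1081) theta=-176/351 (≈-0.5014)
After 7 (propagate distance d=10 (to screen)): x=-13381/7020 (≈-1.9061) theta=-176/351 (≈-0.5014)
Rounded to 4 decimal places: x = -1.9061

Answer: -1.9061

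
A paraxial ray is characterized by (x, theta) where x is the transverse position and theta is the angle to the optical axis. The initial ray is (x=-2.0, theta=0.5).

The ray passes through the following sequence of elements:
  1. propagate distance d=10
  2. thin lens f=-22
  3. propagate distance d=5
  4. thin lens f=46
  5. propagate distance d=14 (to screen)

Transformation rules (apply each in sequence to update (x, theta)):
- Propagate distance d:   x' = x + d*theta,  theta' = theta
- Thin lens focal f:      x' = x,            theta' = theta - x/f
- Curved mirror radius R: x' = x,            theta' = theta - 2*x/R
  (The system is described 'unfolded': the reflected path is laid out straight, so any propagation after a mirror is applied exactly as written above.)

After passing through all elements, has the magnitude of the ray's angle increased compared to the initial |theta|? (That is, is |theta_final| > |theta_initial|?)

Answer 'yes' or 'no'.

Answer: yes

Derivation:
Initial: x=-2.0000 theta=0.5000
After 1 (propagate distance d=10): x=3.0000 theta=0.5000
After 2 (thin lens f=-22): x=3.0000 theta=7/11 (≈0.6364)
After 3 (propagate distance d=5): x=68/11 (≈6.1818) theta=7/11 (≈0.6364)
After 4 (thin lens f=46): x=68/11 (≈6.1818) theta=127/253 (≈0.5020)
After 5 (propagate distance d=14 (to screen)): x=3342/253 (≈13.2095) theta=127/253 (≈0.5020)
|theta_initial|=0.5000 |theta_final|=127/253 (≈0.5020) -> increased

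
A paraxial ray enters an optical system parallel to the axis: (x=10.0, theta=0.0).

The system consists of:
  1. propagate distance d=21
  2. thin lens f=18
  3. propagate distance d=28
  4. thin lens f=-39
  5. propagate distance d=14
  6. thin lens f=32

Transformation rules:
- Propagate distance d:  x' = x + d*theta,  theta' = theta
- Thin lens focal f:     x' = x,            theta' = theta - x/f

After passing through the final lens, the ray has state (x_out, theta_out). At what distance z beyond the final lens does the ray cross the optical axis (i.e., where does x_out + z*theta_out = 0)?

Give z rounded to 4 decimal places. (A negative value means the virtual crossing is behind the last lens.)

Answer: -69.9837

Derivation:
Initial: x=10.0000 theta=0.0000
After 1 (propagate distance d=21): x=10.0000 theta=0.0000
After 2 (thin lens f=18): x=10.0000 theta=-5/9 (≈-0.5556)
After 3 (propagate distance d=28): x=-50/9 (≈-5.5556) theta=-5/9 (≈-0.5556)
After 4 (thin lens f=-39): x=-50/9 (≈-5.5556) theta=-245/351 (≈-0.6980)
After 5 (propagate distance d=14): x=-5380/351 (≈-15.3276) theta=-245/351 (≈-0.6980)
After 6 (thin lens f=32): x=-5380/351 (≈-15.3276) theta=-205/936 (≈-0.2190)
z_focus = -x_out/theta_out = -(-5380/351)/(-205/936) = -8608/123 ≈ -69.9837
Rounded to 4 decimal places: z = -69.9837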